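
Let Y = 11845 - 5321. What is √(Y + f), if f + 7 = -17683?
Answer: I*√11166 ≈ 105.67*I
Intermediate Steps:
f = -17690 (f = -7 - 17683 = -17690)
Y = 6524
√(Y + f) = √(6524 - 17690) = √(-11166) = I*√11166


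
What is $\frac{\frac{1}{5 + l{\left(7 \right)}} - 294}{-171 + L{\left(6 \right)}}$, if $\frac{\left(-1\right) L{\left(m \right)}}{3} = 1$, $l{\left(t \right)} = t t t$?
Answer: $\frac{102311}{60552} \approx 1.6896$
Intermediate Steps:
$l{\left(t \right)} = t^{3}$ ($l{\left(t \right)} = t^{2} t = t^{3}$)
$L{\left(m \right)} = -3$ ($L{\left(m \right)} = \left(-3\right) 1 = -3$)
$\frac{\frac{1}{5 + l{\left(7 \right)}} - 294}{-171 + L{\left(6 \right)}} = \frac{\frac{1}{5 + 7^{3}} - 294}{-171 - 3} = \frac{\frac{1}{5 + 343} - 294}{-174} = \left(\frac{1}{348} - 294\right) \left(- \frac{1}{174}\right) = \left(- \frac{102311}{348}\right) \left(- \frac{1}{174}\right) = \frac{102311}{60552}$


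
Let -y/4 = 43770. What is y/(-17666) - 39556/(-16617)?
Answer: 62208632/5061309 ≈ 12.291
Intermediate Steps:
y = -175080 (y = -4*43770 = -175080)
y/(-17666) - 39556/(-16617) = -175080/(-17666) - 39556/(-16617) = -175080*(-1/17666) - 39556*(-1/16617) = 87540/8833 + 1364/573 = 62208632/5061309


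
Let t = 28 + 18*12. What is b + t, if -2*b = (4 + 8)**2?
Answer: 172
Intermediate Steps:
b = -72 (b = -(4 + 8)**2/2 = -1/2*12**2 = -1/2*144 = -72)
t = 244 (t = 28 + 216 = 244)
b + t = -72 + 244 = 172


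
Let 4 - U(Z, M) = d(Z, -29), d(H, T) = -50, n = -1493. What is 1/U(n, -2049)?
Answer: 1/54 ≈ 0.018519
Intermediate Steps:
U(Z, M) = 54 (U(Z, M) = 4 - 1*(-50) = 4 + 50 = 54)
1/U(n, -2049) = 1/54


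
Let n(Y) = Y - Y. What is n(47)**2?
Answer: 0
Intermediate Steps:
n(Y) = 0
n(47)**2 = 0**2 = 0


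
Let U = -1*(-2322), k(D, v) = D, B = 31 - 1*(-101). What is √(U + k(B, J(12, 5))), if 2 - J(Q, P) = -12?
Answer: √2454 ≈ 49.538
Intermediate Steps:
J(Q, P) = 14 (J(Q, P) = 2 - 1*(-12) = 2 + 12 = 14)
B = 132 (B = 31 + 101 = 132)
U = 2322
√(U + k(B, J(12, 5))) = √(2322 + 132) = √2454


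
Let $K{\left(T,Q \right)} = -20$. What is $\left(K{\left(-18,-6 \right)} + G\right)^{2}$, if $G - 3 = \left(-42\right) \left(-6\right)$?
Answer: $55225$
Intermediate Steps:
$G = 255$ ($G = 3 - -252 = 3 + 252 = 255$)
$\left(K{\left(-18,-6 \right)} + G\right)^{2} = \left(-20 + 255\right)^{2} = 235^{2} = 55225$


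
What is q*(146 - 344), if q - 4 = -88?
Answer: 16632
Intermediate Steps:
q = -84 (q = 4 - 88 = -84)
q*(146 - 344) = -84*(146 - 344) = -84*(-198) = 16632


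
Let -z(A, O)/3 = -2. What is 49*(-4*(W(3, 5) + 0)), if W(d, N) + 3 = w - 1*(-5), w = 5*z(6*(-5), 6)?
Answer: -6272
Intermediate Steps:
z(A, O) = 6 (z(A, O) = -3*(-2) = 6)
w = 30 (w = 5*6 = 30)
W(d, N) = 32 (W(d, N) = -3 + (30 - 1*(-5)) = -3 + (30 + 5) = -3 + 35 = 32)
49*(-4*(W(3, 5) + 0)) = 49*(-4*(32 + 0)) = 49*(-4*32) = 49*(-128) = -6272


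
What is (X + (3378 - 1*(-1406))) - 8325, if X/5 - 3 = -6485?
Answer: -35951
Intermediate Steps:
X = -32410 (X = 15 + 5*(-6485) = 15 - 32425 = -32410)
(X + (3378 - 1*(-1406))) - 8325 = (-32410 + (3378 - 1*(-1406))) - 8325 = (-32410 + (3378 + 1406)) - 8325 = (-32410 + 4784) - 8325 = -27626 - 8325 = -35951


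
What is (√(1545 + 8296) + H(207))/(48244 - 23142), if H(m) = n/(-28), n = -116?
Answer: 29/175714 + √9841/25102 ≈ 0.0041170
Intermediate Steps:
H(m) = 29/7 (H(m) = -116/(-28) = -116*(-1/28) = 29/7)
(√(1545 + 8296) + H(207))/(48244 - 23142) = (√(1545 + 8296) + 29/7)/(48244 - 23142) = (√9841 + 29/7)/25102 = (29/7 + √9841)*(1/25102) = 29/175714 + √9841/25102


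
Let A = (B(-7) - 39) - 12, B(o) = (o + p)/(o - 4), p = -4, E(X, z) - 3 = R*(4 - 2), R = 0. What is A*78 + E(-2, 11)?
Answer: -3897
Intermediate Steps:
E(X, z) = 3 (E(X, z) = 3 + 0*(4 - 2) = 3 + 0*2 = 3 + 0 = 3)
B(o) = 1 (B(o) = (o - 4)/(o - 4) = (-4 + o)/(-4 + o) = 1)
A = -50 (A = (1 - 39) - 12 = -38 - 12 = -50)
A*78 + E(-2, 11) = -50*78 + 3 = -3900 + 3 = -3897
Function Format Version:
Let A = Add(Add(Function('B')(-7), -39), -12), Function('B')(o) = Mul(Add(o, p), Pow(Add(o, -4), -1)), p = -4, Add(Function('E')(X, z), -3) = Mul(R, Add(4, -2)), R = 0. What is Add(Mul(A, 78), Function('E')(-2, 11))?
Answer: -3897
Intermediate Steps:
Function('E')(X, z) = 3 (Function('E')(X, z) = Add(3, Mul(0, Add(4, -2))) = Add(3, Mul(0, 2)) = Add(3, 0) = 3)
Function('B')(o) = 1 (Function('B')(o) = Mul(Add(o, -4), Pow(Add(o, -4), -1)) = Mul(Add(-4, o), Pow(Add(-4, o), -1)) = 1)
A = -50 (A = Add(Add(1, -39), -12) = Add(-38, -12) = -50)
Add(Mul(A, 78), Function('E')(-2, 11)) = Add(Mul(-50, 78), 3) = Add(-3900, 3) = -3897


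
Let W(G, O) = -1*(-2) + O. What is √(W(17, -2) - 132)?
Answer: 2*I*√33 ≈ 11.489*I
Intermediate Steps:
W(G, O) = 2 + O
√(W(17, -2) - 132) = √((2 - 2) - 132) = √(0 - 132) = √(-132) = 2*I*√33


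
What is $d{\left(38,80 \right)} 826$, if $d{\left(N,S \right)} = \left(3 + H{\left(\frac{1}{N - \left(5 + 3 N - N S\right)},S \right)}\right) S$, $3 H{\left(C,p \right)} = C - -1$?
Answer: $\frac{1955373280}{8877} \approx 2.2027 \cdot 10^{5}$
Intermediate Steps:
$H{\left(C,p \right)} = \frac{1}{3} + \frac{C}{3}$ ($H{\left(C,p \right)} = \frac{C - -1}{3} = \frac{C + 1}{3} = \frac{1 + C}{3} = \frac{1}{3} + \frac{C}{3}$)
$d{\left(N,S \right)} = S \left(\frac{10}{3} + \frac{1}{3 \left(-5 - 2 N + N S\right)}\right)$ ($d{\left(N,S \right)} = \left(3 + \left(\frac{1}{3} + \frac{1}{3 \left(N - \left(5 + 3 N - N S\right)\right)}\right)\right) S = \left(3 + \left(\frac{1}{3} + \frac{1}{3 \left(-5 - 2 N + N S\right)}\right)\right) S = \left(\frac{10}{3} + \frac{1}{3 \left(-5 - 2 N + N S\right)}\right) S = S \left(\frac{10}{3} + \frac{1}{3 \left(-5 - 2 N + N S\right)}\right)$)
$d{\left(38,80 \right)} 826 = \frac{1}{3} \cdot 80 \frac{1}{5 + 2 \cdot 38 - 38 \cdot 80} \left(49 + 20 \cdot 38 - 380 \cdot 80\right) 826 = \frac{1}{3} \cdot 80 \frac{1}{5 + 76 - 3040} \left(49 + 760 - 30400\right) 826 = \frac{1}{3} \cdot 80 \frac{1}{-2959} \left(-29591\right) 826 = \frac{1}{3} \cdot 80 \left(- \frac{1}{2959}\right) \left(-29591\right) 826 = \frac{2367280}{8877} \cdot 826 = \frac{1955373280}{8877}$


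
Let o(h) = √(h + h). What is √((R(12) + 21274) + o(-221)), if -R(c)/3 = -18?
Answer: √(21328 + I*√442) ≈ 146.04 + 0.072*I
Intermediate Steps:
R(c) = 54 (R(c) = -3*(-18) = 54)
o(h) = √2*√h (o(h) = √(2*h) = √2*√h)
√((R(12) + 21274) + o(-221)) = √((54 + 21274) + √2*√(-221)) = √(21328 + √2*(I*√221)) = √(21328 + I*√442)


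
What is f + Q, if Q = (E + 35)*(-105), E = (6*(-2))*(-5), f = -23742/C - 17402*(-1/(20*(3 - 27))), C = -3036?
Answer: -607408513/60720 ≈ -10003.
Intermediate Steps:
f = -1726513/60720 (f = -23742/(-3036) - 17402*(-1/(20*(3 - 27))) = -23742*(-1/3036) - 17402/((-24*(-20))) = 3957/506 - 17402/480 = 3957/506 - 17402*1/480 = 3957/506 - 8701/240 = -1726513/60720 ≈ -28.434)
E = 60 (E = -12*(-5) = 60)
Q = -9975 (Q = (60 + 35)*(-105) = 95*(-105) = -9975)
f + Q = -1726513/60720 - 9975 = -607408513/60720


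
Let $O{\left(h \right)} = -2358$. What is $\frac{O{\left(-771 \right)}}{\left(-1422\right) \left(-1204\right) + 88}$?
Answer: $- \frac{1179}{856088} \approx -0.0013772$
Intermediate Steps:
$\frac{O{\left(-771 \right)}}{\left(-1422\right) \left(-1204\right) + 88} = - \frac{2358}{\left(-1422\right) \left(-1204\right) + 88} = - \frac{2358}{1712088 + 88} = - \frac{2358}{1712176} = \left(-2358\right) \frac{1}{1712176} = - \frac{1179}{856088}$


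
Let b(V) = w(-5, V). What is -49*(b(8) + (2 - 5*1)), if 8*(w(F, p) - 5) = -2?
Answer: -343/4 ≈ -85.750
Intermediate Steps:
w(F, p) = 19/4 (w(F, p) = 5 + (⅛)*(-2) = 5 - ¼ = 19/4)
b(V) = 19/4
-49*(b(8) + (2 - 5*1)) = -49*(19/4 + (2 - 5*1)) = -49*(19/4 + (2 - 5)) = -49*(19/4 - 3) = -49*7/4 = -343/4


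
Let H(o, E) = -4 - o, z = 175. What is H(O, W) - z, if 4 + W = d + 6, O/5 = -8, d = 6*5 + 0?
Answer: -139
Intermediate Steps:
d = 30 (d = 30 + 0 = 30)
O = -40 (O = 5*(-8) = -40)
W = 32 (W = -4 + (30 + 6) = -4 + 36 = 32)
H(O, W) - z = (-4 - 1*(-40)) - 1*175 = (-4 + 40) - 175 = 36 - 175 = -139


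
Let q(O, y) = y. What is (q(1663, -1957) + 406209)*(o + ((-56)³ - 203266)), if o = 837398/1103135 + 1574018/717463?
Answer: -121221858682718642109912/791458546505 ≈ -1.5316e+11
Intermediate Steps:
o = 2337156427704/791458546505 (o = 837398*(1/1103135) + 1574018*(1/717463) = 837398/1103135 + 1574018/717463 = 2337156427704/791458546505 ≈ 2.9530)
(q(1663, -1957) + 406209)*(o + ((-56)³ - 203266)) = (-1957 + 406209)*(2337156427704/791458546505 + ((-56)³ - 203266)) = 404252*(2337156427704/791458546505 + (-175616 - 203266)) = 404252*(2337156427704/791458546505 - 378882) = 404252*(-299867059860479706/791458546505) = -121221858682718642109912/791458546505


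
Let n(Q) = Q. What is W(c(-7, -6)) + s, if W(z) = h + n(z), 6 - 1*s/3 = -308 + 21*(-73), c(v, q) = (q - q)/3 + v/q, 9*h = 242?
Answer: 100243/18 ≈ 5569.1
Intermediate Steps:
h = 242/9 (h = (⅑)*242 = 242/9 ≈ 26.889)
c(v, q) = v/q (c(v, q) = 0*(⅓) + v/q = 0 + v/q = v/q)
s = 5541 (s = 18 - 3*(-308 + 21*(-73)) = 18 - 3*(-308 - 1533) = 18 - 3*(-1841) = 18 + 5523 = 5541)
W(z) = 242/9 + z
W(c(-7, -6)) + s = (242/9 - 7/(-6)) + 5541 = (242/9 - 7*(-⅙)) + 5541 = (242/9 + 7/6) + 5541 = 505/18 + 5541 = 100243/18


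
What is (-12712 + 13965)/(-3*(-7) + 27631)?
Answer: 1253/27652 ≈ 0.045313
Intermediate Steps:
(-12712 + 13965)/(-3*(-7) + 27631) = 1253/(21 + 27631) = 1253/27652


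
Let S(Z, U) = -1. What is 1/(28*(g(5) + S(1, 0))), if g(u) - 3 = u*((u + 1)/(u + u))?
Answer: 1/140 ≈ 0.0071429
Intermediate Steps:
g(u) = 7/2 + u/2 (g(u) = 3 + u*((u + 1)/(u + u)) = 3 + u*((1 + u)/((2*u))) = 3 + u*((1 + u)*(1/(2*u))) = 3 + u*((1 + u)/(2*u)) = 3 + (½ + u/2) = 7/2 + u/2)
1/(28*(g(5) + S(1, 0))) = 1/(28*((7/2 + (½)*5) - 1)) = 1/(28*((7/2 + 5/2) - 1)) = 1/(28*(6 - 1)) = 1/(28*5) = 1/140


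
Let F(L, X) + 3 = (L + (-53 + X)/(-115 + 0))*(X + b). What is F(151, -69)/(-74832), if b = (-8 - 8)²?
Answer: -272477/717140 ≈ -0.37995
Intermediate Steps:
b = 256 (b = (-16)² = 256)
F(L, X) = -3 + (256 + X)*(53/115 + L - X/115) (F(L, X) = -3 + (L + (-53 + X)/(-115 + 0))*(X + 256) = -3 + (L + (-53 + X)/(-115))*(256 + X) = -3 + (L + (-53 + X)*(-1/115))*(256 + X) = -3 + (L + (53/115 - X/115))*(256 + X) = -3 + (53/115 + L - X/115)*(256 + X) = -3 + (256 + X)*(53/115 + L - X/115))
F(151, -69)/(-74832) = (13223/115 + 256*151 - 203/115*(-69) - 1/115*(-69)² + 151*(-69))/(-74832) = (13223/115 + 38656 + 609/5 - 1/115*4761 - 10419)*(-1/74832) = (13223/115 + 38656 + 609/5 - 207/5 - 10419)*(-1/74832) = (3269724/115)*(-1/74832) = -272477/717140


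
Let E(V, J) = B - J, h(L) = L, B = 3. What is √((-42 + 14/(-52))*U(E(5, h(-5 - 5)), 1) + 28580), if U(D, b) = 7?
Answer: √19120062/26 ≈ 168.18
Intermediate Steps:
E(V, J) = 3 - J
√((-42 + 14/(-52))*U(E(5, h(-5 - 5)), 1) + 28580) = √((-42 + 14/(-52))*7 + 28580) = √((-42 + 14*(-1/52))*7 + 28580) = √((-42 - 7/26)*7 + 28580) = √(-1099/26*7 + 28580) = √(-7693/26 + 28580) = √(735387/26) = √19120062/26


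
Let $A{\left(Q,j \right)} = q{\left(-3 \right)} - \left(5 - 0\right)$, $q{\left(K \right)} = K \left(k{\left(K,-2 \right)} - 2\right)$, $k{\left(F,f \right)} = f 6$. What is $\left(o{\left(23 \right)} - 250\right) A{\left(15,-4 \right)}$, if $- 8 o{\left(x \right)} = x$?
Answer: $- \frac{74851}{8} \approx -9356.4$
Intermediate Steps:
$k{\left(F,f \right)} = 6 f$
$o{\left(x \right)} = - \frac{x}{8}$
$q{\left(K \right)} = - 14 K$ ($q{\left(K \right)} = K \left(6 \left(-2\right) - 2\right) = K \left(-12 - 2\right) = K \left(-14\right) = - 14 K$)
$A{\left(Q,j \right)} = 37$ ($A{\left(Q,j \right)} = \left(-14\right) \left(-3\right) - \left(5 - 0\right) = 42 - \left(5 + 0\right) = 42 - 5 = 37$)
$\left(o{\left(23 \right)} - 250\right) A{\left(15,-4 \right)} = \left(\left(- \frac{1}{8}\right) 23 - 250\right) 37 = \left(- \frac{23}{8} - 250\right) 37 = \left(- \frac{2023}{8}\right) 37 = - \frac{74851}{8}$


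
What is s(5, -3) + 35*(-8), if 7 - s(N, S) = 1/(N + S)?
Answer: -547/2 ≈ -273.50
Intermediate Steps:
s(N, S) = 7 - 1/(N + S)
s(5, -3) + 35*(-8) = (-1 + 7*5 + 7*(-3))/(5 - 3) + 35*(-8) = (-1 + 35 - 21)/2 - 280 = (1/2)*13 - 280 = 13/2 - 280 = -547/2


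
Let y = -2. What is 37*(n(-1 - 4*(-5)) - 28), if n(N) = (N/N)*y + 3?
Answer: -999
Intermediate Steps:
n(N) = 1 (n(N) = (N/N)*(-2) + 3 = 1*(-2) + 3 = -2 + 3 = 1)
37*(n(-1 - 4*(-5)) - 28) = 37*(1 - 28) = 37*(-27) = -999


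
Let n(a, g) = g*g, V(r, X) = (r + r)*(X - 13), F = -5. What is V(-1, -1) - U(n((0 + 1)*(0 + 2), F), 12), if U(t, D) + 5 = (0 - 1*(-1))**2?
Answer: 32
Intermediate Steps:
V(r, X) = 2*r*(-13 + X) (V(r, X) = (2*r)*(-13 + X) = 2*r*(-13 + X))
n(a, g) = g**2
U(t, D) = -4 (U(t, D) = -5 + (0 - 1*(-1))**2 = -5 + (0 + 1)**2 = -5 + 1**2 = -5 + 1 = -4)
V(-1, -1) - U(n((0 + 1)*(0 + 2), F), 12) = 2*(-1)*(-13 - 1) - 1*(-4) = 2*(-1)*(-14) + 4 = 28 + 4 = 32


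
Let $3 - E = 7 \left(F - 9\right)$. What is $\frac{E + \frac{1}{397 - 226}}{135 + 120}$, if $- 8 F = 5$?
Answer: $\frac{96281}{348840} \approx 0.276$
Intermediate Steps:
$F = - \frac{5}{8}$ ($F = \left(- \frac{1}{8}\right) 5 = - \frac{5}{8} \approx -0.625$)
$E = \frac{563}{8}$ ($E = 3 - 7 \left(- \frac{5}{8} - 9\right) = 3 - 7 \left(- \frac{77}{8}\right) = 3 - - \frac{539}{8} = 3 + \frac{539}{8} = \frac{563}{8} \approx 70.375$)
$\frac{E + \frac{1}{397 - 226}}{135 + 120} = \frac{\frac{563}{8} + \frac{1}{397 - 226}}{135 + 120} = \frac{\frac{563}{8} + \frac{1}{397 - 226}}{255} = \left(\frac{563}{8} + \frac{1}{397 - 226}\right) \frac{1}{255} = \left(\frac{563}{8} + \frac{1}{171}\right) \frac{1}{255} = \frac{96281}{1368} \cdot \frac{1}{255} = \frac{96281}{348840}$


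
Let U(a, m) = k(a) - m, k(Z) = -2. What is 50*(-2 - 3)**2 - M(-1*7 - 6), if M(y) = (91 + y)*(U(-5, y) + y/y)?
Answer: 314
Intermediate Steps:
U(a, m) = -2 - m
M(y) = (-1 - y)*(91 + y) (M(y) = (91 + y)*((-2 - y) + y/y) = (91 + y)*((-2 - y) + 1) = (91 + y)*(-1 - y) = (-1 - y)*(91 + y))
50*(-2 - 3)**2 - M(-1*7 - 6) = 50*(-2 - 3)**2 - (-91 - (-1*7 - 6)**2 - 92*(-1*7 - 6)) = 50*(-5)**2 - (-91 - (-7 - 6)**2 - 92*(-7 - 6)) = 50*25 - (-91 - 1*(-13)**2 - 92*(-13)) = 1250 - (-91 - 1*169 + 1196) = 1250 - (-91 - 169 + 1196) = 1250 - 1*936 = 1250 - 936 = 314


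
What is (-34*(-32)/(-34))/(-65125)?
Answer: 32/65125 ≈ 0.00049136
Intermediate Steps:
(-34*(-32)/(-34))/(-65125) = (1088*(-1/34))*(-1/65125) = -32*(-1/65125) = 32/65125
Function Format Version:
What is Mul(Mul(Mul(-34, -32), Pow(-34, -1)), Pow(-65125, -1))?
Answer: Rational(32, 65125) ≈ 0.00049136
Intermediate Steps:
Mul(Mul(Mul(-34, -32), Pow(-34, -1)), Pow(-65125, -1)) = Mul(Mul(1088, Rational(-1, 34)), Rational(-1, 65125)) = Mul(-32, Rational(-1, 65125)) = Rational(32, 65125)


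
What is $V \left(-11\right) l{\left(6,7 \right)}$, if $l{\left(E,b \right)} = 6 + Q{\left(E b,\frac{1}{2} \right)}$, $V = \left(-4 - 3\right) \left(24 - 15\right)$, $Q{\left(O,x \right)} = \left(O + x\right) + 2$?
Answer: $\frac{69993}{2} \approx 34997.0$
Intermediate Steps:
$Q{\left(O,x \right)} = 2 + O + x$
$V = -63$ ($V = \left(-7\right) 9 = -63$)
$l{\left(E,b \right)} = \frac{17}{2} + E b$ ($l{\left(E,b \right)} = 6 + \left(2 + E b + \frac{1}{2}\right) = 6 + \left(\frac{5}{2} + E b\right) = \frac{17}{2} + E b$)
$V \left(-11\right) l{\left(6,7 \right)} = \left(-63\right) \left(-11\right) \left(\frac{17}{2} + 6 \cdot 7\right) = 693 \left(\frac{17}{2} + 42\right) = 693 \cdot \frac{101}{2} = \frac{69993}{2}$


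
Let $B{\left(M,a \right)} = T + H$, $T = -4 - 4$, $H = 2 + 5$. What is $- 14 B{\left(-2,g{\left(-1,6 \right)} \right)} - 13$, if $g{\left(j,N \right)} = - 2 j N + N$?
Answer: $1$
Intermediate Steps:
$H = 7$
$T = -8$ ($T = -4 - 4 = -8$)
$g{\left(j,N \right)} = N - 2 N j$ ($g{\left(j,N \right)} = - 2 N j + N = N - 2 N j$)
$B{\left(M,a \right)} = -1$ ($B{\left(M,a \right)} = -8 + 7 = -1$)
$- 14 B{\left(-2,g{\left(-1,6 \right)} \right)} - 13 = \left(-14\right) \left(-1\right) - 13 = 14 - 13 = 1$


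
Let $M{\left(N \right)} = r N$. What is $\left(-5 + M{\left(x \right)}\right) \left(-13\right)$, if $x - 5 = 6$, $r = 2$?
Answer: $-221$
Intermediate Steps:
$x = 11$ ($x = 5 + 6 = 11$)
$M{\left(N \right)} = 2 N$
$\left(-5 + M{\left(x \right)}\right) \left(-13\right) = \left(-5 + 2 \cdot 11\right) \left(-13\right) = \left(-5 + 22\right) \left(-13\right) = 17 \left(-13\right) = -221$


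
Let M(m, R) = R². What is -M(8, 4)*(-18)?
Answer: 288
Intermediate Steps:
-M(8, 4)*(-18) = -1*4²*(-18) = -1*16*(-18) = -16*(-18) = 288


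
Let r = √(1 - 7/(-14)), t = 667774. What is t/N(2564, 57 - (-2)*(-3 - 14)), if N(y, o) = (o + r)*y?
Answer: 7679401/676255 - 333887*√6/1352510 ≈ 10.751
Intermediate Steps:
r = √6/2 (r = √(1 - 7*(-1/14)) = √(1 + ½) = √(3/2) = √6/2 ≈ 1.2247)
N(y, o) = y*(o + √6/2) (N(y, o) = (o + √6/2)*y = y*(o + √6/2))
t/N(2564, 57 - (-2)*(-3 - 14)) = 667774/(((½)*2564*(√6 + 2*(57 - (-2)*(-3 - 14))))) = 667774/(((½)*2564*(√6 + 2*(57 - (-2)*(-17))))) = 667774/(((½)*2564*(√6 + 2*(57 - 1*34)))) = 667774/(((½)*2564*(√6 + 2*(57 - 34)))) = 667774/(((½)*2564*(√6 + 2*23))) = 667774/(((½)*2564*(√6 + 46))) = 667774/(((½)*2564*(46 + √6))) = 667774/(58972 + 1282*√6)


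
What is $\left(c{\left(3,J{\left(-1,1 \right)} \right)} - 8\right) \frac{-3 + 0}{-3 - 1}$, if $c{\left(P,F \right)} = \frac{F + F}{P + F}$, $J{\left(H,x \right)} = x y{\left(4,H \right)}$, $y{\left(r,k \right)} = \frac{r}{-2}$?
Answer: $-9$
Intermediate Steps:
$y{\left(r,k \right)} = - \frac{r}{2}$ ($y{\left(r,k \right)} = r \left(- \frac{1}{2}\right) = - \frac{r}{2}$)
$J{\left(H,x \right)} = - 2 x$ ($J{\left(H,x \right)} = x \left(\left(- \frac{1}{2}\right) 4\right) = x \left(-2\right) = - 2 x$)
$c{\left(P,F \right)} = \frac{2 F}{F + P}$
$\left(c{\left(3,J{\left(-1,1 \right)} \right)} - 8\right) \frac{-3 + 0}{-3 - 1} = \left(\frac{2 \left(\left(-2\right) 1\right)}{\left(-2\right) 1 + 3} - 8\right) \frac{-3 + 0}{-3 - 1} = \left(2 \left(-2\right) \frac{1}{-2 + 3} - 8\right) \left(- \frac{3}{-4}\right) = \left(2 \left(-2\right) 1^{-1} - 8\right) \left(\left(-3\right) \left(- \frac{1}{4}\right)\right) = \left(2 \left(-2\right) 1 - 8\right) \frac{3}{4} = \left(-4 - 8\right) \frac{3}{4} = \left(-12\right) \frac{3}{4} = -9$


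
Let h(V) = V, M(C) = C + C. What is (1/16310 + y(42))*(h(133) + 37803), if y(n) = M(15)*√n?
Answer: 18968/8155 + 1138080*√42 ≈ 7.3756e+6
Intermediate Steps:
M(C) = 2*C
y(n) = 30*√n (y(n) = (2*15)*√n = 30*√n)
(1/16310 + y(42))*(h(133) + 37803) = (1/16310 + 30*√42)*(133 + 37803) = (1/16310 + 30*√42)*37936 = 18968/8155 + 1138080*√42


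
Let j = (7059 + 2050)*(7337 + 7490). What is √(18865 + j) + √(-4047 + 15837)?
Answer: 2*√33769502 + 3*√1310 ≈ 11731.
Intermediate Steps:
j = 135059143 (j = 9109*14827 = 135059143)
√(18865 + j) + √(-4047 + 15837) = √(18865 + 135059143) + √(-4047 + 15837) = √135078008 + √11790 = 2*√33769502 + 3*√1310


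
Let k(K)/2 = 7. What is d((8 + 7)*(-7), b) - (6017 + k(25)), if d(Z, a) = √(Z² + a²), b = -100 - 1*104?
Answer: -6031 + 3*√5849 ≈ -5801.6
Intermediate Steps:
k(K) = 14 (k(K) = 2*7 = 14)
b = -204 (b = -100 - 104 = -204)
d((8 + 7)*(-7), b) - (6017 + k(25)) = √(((8 + 7)*(-7))² + (-204)²) - (6017 + 14) = √((15*(-7))² + 41616) - 1*6031 = √((-105)² + 41616) - 6031 = √(11025 + 41616) - 6031 = √52641 - 6031 = 3*√5849 - 6031 = -6031 + 3*√5849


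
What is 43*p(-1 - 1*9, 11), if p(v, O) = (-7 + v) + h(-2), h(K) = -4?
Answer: -903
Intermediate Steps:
p(v, O) = -11 + v (p(v, O) = (-7 + v) - 4 = -11 + v)
43*p(-1 - 1*9, 11) = 43*(-11 + (-1 - 1*9)) = 43*(-11 + (-1 - 9)) = 43*(-11 - 10) = 43*(-21) = -903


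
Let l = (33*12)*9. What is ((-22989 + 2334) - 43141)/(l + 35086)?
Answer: -31898/19325 ≈ -1.6506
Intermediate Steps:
l = 3564 (l = 396*9 = 3564)
((-22989 + 2334) - 43141)/(l + 35086) = ((-22989 + 2334) - 43141)/(3564 + 35086) = (-20655 - 43141)/38650 = -63796*1/38650 = -31898/19325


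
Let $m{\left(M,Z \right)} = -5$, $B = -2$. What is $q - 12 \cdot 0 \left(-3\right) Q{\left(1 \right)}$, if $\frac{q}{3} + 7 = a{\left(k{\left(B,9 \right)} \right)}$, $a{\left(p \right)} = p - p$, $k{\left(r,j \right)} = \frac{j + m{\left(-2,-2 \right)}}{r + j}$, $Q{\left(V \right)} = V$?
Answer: $-21$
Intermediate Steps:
$k{\left(r,j \right)} = \frac{-5 + j}{j + r}$ ($k{\left(r,j \right)} = \frac{j - 5}{r + j} = \frac{-5 + j}{j + r}$)
$a{\left(p \right)} = 0$
$q = -21$ ($q = -21 + 3 \cdot 0 = -21 + 0 = -21$)
$q - 12 \cdot 0 \left(-3\right) Q{\left(1 \right)} = -21 - 12 \cdot 0 \left(-3\right) 1 = -21 - 12 \cdot 0 \cdot 1 = -21 - 0 \cdot 1 = -21 - 0 = -21 + 0 = -21$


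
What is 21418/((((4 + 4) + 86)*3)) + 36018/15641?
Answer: 172578007/2205381 ≈ 78.253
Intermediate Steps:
21418/((((4 + 4) + 86)*3)) + 36018/15641 = 21418/(((8 + 86)*3)) + 36018*(1/15641) = 21418/((94*3)) + 36018/15641 = 21418/282 + 36018/15641 = 21418*(1/282) + 36018/15641 = 10709/141 + 36018/15641 = 172578007/2205381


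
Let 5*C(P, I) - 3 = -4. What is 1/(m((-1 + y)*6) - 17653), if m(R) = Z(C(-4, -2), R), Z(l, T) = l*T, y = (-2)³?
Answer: -5/88211 ≈ -5.6682e-5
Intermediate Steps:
y = -8
C(P, I) = -⅕ (C(P, I) = ⅗ + (⅕)*(-4) = ⅗ - ⅘ = -⅕)
Z(l, T) = T*l
m(R) = -R/5 (m(R) = R*(-⅕) = -R/5)
1/(m((-1 + y)*6) - 17653) = 1/(-(-1 - 8)*6/5 - 17653) = 1/(-(-9)*6/5 - 17653) = 1/(-⅕*(-54) - 17653) = 1/(54/5 - 17653) = 1/(-88211/5) = -5/88211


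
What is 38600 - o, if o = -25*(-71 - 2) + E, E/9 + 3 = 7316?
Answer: -29042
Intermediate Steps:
E = 65817 (E = -27 + 9*7316 = -27 + 65844 = 65817)
o = 67642 (o = -25*(-71 - 2) + 65817 = -25*(-73) + 65817 = 1825 + 65817 = 67642)
38600 - o = 38600 - 1*67642 = 38600 - 67642 = -29042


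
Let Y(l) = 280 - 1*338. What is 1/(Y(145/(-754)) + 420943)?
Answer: 1/420885 ≈ 2.3759e-6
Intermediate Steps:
Y(l) = -58 (Y(l) = 280 - 338 = -58)
1/(Y(145/(-754)) + 420943) = 1/(-58 + 420943) = 1/420885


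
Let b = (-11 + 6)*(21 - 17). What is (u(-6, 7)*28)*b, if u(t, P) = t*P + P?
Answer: 19600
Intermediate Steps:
u(t, P) = P + P*t (u(t, P) = P*t + P = P + P*t)
b = -20 (b = -5*4 = -20)
(u(-6, 7)*28)*b = ((7*(1 - 6))*28)*(-20) = ((7*(-5))*28)*(-20) = -35*28*(-20) = -980*(-20) = 19600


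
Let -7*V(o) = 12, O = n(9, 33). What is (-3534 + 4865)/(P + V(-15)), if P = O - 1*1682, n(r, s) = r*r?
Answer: -9317/11219 ≈ -0.83047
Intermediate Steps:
n(r, s) = r²
O = 81 (O = 9² = 81)
V(o) = -12/7 (V(o) = -⅐*12 = -12/7)
P = -1601 (P = 81 - 1*1682 = 81 - 1682 = -1601)
(-3534 + 4865)/(P + V(-15)) = (-3534 + 4865)/(-1601 - 12/7) = 1331/(-11219/7) = 1331*(-7/11219) = -9317/11219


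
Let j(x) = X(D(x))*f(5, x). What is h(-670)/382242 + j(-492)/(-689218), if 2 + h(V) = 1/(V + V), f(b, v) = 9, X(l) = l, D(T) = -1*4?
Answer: 1185111473/25215743532360 ≈ 4.6999e-5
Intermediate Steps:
D(T) = -4
j(x) = -36 (j(x) = -4*9 = -36)
h(V) = -2 + 1/(2*V) (h(V) = -2 + 1/(V + V) = -2 + 1/(2*V))
h(-670)/382242 + j(-492)/(-689218) = (-2 + (1/2)/(-670))/382242 - 36/(-689218) = (-2 + (1/2)*(-1/670))*(1/382242) - 36*(-1/689218) = (-2 - 1/1340)*(1/382242) + 18/344609 = -2681/1340*1/382242 + 18/344609 = -383/73172040 + 18/344609 = 1185111473/25215743532360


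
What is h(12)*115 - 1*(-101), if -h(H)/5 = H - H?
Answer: 101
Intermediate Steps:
h(H) = 0 (h(H) = -5*(H - H) = -5*0 = 0)
h(12)*115 - 1*(-101) = 0*115 - 1*(-101) = 0 + 101 = 101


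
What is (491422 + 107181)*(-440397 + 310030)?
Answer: -78038077301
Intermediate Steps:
(491422 + 107181)*(-440397 + 310030) = 598603*(-130367) = -78038077301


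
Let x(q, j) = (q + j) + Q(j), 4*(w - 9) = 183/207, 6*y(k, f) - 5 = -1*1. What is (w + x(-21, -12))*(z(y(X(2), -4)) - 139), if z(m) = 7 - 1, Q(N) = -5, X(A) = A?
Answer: 1056419/276 ≈ 3827.6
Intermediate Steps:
y(k, f) = ⅔ (y(k, f) = ⅚ + (-1*1)/6 = ⅚ + (⅙)*(-1) = ⅚ - ⅙ = ⅔)
w = 2545/276 (w = 9 + (183/207)/4 = 9 + (183*(1/207))/4 = 9 + (¼)*(61/69) = 9 + 61/276 = 2545/276 ≈ 9.2210)
z(m) = 6
x(q, j) = -5 + j + q (x(q, j) = (q + j) - 5 = (j + q) - 5 = -5 + j + q)
(w + x(-21, -12))*(z(y(X(2), -4)) - 139) = (2545/276 + (-5 - 12 - 21))*(6 - 139) = (2545/276 - 38)*(-133) = -7943/276*(-133) = 1056419/276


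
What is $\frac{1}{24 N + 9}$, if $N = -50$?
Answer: $- \frac{1}{1191} \approx -0.00083963$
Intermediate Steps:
$\frac{1}{24 N + 9} = \frac{1}{24 \left(-50\right) + 9} = \frac{1}{-1200 + 9} = \frac{1}{-1191} = - \frac{1}{1191}$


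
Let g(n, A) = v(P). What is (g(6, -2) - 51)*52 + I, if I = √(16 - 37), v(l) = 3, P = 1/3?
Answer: -2496 + I*√21 ≈ -2496.0 + 4.5826*I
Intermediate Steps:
P = ⅓ ≈ 0.33333
g(n, A) = 3
I = I*√21 (I = √(-21) = I*√21 ≈ 4.5826*I)
(g(6, -2) - 51)*52 + I = (3 - 51)*52 + I*√21 = -48*52 + I*√21 = -2496 + I*√21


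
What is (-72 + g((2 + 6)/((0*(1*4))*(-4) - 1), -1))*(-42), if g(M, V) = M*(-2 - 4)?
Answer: 1008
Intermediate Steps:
g(M, V) = -6*M (g(M, V) = M*(-6) = -6*M)
(-72 + g((2 + 6)/((0*(1*4))*(-4) - 1), -1))*(-42) = (-72 - 6*(2 + 6)/((0*(1*4))*(-4) - 1))*(-42) = (-72 - 48/((0*4)*(-4) - 1))*(-42) = (-72 - 48/(0*(-4) - 1))*(-42) = (-72 - 48/(0 - 1))*(-42) = (-72 - 48/(-1))*(-42) = (-72 - 48*(-1))*(-42) = (-72 - 6*(-8))*(-42) = (-72 + 48)*(-42) = -24*(-42) = 1008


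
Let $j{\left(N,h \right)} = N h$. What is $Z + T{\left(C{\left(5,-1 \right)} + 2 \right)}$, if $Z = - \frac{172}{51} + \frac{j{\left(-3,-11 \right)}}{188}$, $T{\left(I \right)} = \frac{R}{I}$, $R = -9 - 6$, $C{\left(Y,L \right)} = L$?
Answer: $- \frac{174473}{9588} \approx -18.197$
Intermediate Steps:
$R = -15$ ($R = -9 - 6 = -15$)
$T{\left(I \right)} = - \frac{15}{I}$
$Z = - \frac{30653}{9588}$ ($Z = - \frac{172}{51} + \frac{\left(-3\right) \left(-11\right)}{188} = \left(-172\right) \frac{1}{51} + 33 \cdot \frac{1}{188} = - \frac{172}{51} + \frac{33}{188} = - \frac{30653}{9588} \approx -3.197$)
$Z + T{\left(C{\left(5,-1 \right)} + 2 \right)} = - \frac{30653}{9588} - \frac{15}{-1 + 2} = - \frac{30653}{9588} - \frac{15}{1} = - \frac{30653}{9588} - 15 = - \frac{174473}{9588}$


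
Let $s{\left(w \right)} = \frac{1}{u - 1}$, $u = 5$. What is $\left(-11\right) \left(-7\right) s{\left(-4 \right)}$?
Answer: $\frac{77}{4} \approx 19.25$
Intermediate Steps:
$s{\left(w \right)} = \frac{1}{4}$ ($s{\left(w \right)} = \frac{1}{5 - 1} = \frac{1}{4}$)
$\left(-11\right) \left(-7\right) s{\left(-4 \right)} = \left(-11\right) \left(-7\right) \frac{1}{4} = 77 \cdot \frac{1}{4} = \frac{77}{4}$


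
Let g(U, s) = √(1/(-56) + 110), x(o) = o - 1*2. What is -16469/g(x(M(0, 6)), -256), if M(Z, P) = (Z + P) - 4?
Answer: -32938*√86226/6159 ≈ -1570.4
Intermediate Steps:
M(Z, P) = -4 + P + Z (M(Z, P) = (P + Z) - 4 = -4 + P + Z)
x(o) = -2 + o (x(o) = o - 2 = -2 + o)
g(U, s) = √86226/28 (g(U, s) = √(-1/56 + 110) = √(6159/56) = √86226/28)
-16469/g(x(M(0, 6)), -256) = -16469*2*√86226/6159 = -32938*√86226/6159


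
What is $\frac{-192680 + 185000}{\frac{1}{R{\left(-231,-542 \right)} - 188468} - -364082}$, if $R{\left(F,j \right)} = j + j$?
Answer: $- \frac{1455759360}{69012471263} \approx -0.021094$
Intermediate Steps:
$R{\left(F,j \right)} = 2 j$
$\frac{-192680 + 185000}{\frac{1}{R{\left(-231,-542 \right)} - 188468} - -364082} = \frac{-192680 + 185000}{\frac{1}{2 \left(-542\right) - 188468} - -364082} = - \frac{7680}{\frac{1}{-1084 - 188468} + 364082} = - \frac{7680}{\frac{1}{-189552} + 364082} = - \frac{7680}{- \frac{1}{189552} + 364082} = - \frac{7680}{\frac{69012471263}{189552}} = \left(-7680\right) \frac{189552}{69012471263} = - \frac{1455759360}{69012471263}$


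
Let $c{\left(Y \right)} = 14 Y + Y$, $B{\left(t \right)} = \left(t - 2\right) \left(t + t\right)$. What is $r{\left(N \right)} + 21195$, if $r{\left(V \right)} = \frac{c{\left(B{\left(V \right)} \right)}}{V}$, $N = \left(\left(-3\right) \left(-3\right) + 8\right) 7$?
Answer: $24705$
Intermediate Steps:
$B{\left(t \right)} = 2 t \left(-2 + t\right)$ ($B{\left(t \right)} = \left(-2 + t\right) 2 t = 2 t \left(-2 + t\right)$)
$c{\left(Y \right)} = 15 Y$
$N = 119$ ($N = \left(9 + 8\right) 7 = 17 \cdot 7 = 119$)
$r{\left(V \right)} = -60 + 30 V$ ($r{\left(V \right)} = \frac{15 \cdot 2 V \left(-2 + V\right)}{V} = \frac{30 V \left(-2 + V\right)}{V} = -60 + 30 V$)
$r{\left(N \right)} + 21195 = \left(-60 + 30 \cdot 119\right) + 21195 = \left(-60 + 3570\right) + 21195 = 3510 + 21195 = 24705$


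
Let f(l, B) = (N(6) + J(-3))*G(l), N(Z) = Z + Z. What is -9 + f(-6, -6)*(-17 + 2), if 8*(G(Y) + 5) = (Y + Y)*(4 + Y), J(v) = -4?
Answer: 231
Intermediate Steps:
N(Z) = 2*Z
G(Y) = -5 + Y*(4 + Y)/4 (G(Y) = -5 + ((Y + Y)*(4 + Y))/8 = -5 + ((2*Y)*(4 + Y))/8 = -5 + (2*Y*(4 + Y))/8 = -5 + Y*(4 + Y)/4)
f(l, B) = -40 + 2*l**2 + 8*l (f(l, B) = (2*6 - 4)*(-5 + l + l**2/4) = (12 - 4)*(-5 + l + l**2/4) = 8*(-5 + l + l**2/4) = -40 + 2*l**2 + 8*l)
-9 + f(-6, -6)*(-17 + 2) = -9 + (-40 + 2*(-6)**2 + 8*(-6))*(-17 + 2) = -9 + (-40 + 2*36 - 48)*(-15) = -9 + (-40 + 72 - 48)*(-15) = -9 - 16*(-15) = -9 + 240 = 231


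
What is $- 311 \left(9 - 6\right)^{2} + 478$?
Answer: $-2321$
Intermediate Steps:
$- 311 \left(9 - 6\right)^{2} + 478 = - 311 \cdot 3^{2} + 478 = \left(-311\right) 9 + 478 = -2799 + 478 = -2321$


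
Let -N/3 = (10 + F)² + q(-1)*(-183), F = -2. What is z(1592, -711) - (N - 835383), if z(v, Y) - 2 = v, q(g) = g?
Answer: 837718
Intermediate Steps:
z(v, Y) = 2 + v
N = -741 (N = -3*((10 - 2)² - 1*(-183)) = -3*(8² + 183) = -3*(64 + 183) = -3*247 = -741)
z(1592, -711) - (N - 835383) = (2 + 1592) - (-741 - 835383) = 1594 - 1*(-836124) = 1594 + 836124 = 837718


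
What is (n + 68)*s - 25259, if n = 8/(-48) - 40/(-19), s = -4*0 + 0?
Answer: -25259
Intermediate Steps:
s = 0 (s = 0 + 0 = 0)
n = 221/114 (n = 8*(-1/48) - 40*(-1/19) = -1/6 + 40/19 = 221/114 ≈ 1.9386)
(n + 68)*s - 25259 = (221/114 + 68)*0 - 25259 = (7973/114)*0 - 25259 = 0 - 25259 = -25259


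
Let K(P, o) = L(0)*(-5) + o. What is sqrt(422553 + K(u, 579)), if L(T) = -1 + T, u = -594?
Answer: 11*sqrt(3497) ≈ 650.49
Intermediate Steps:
K(P, o) = 5 + o (K(P, o) = (-1 + 0)*(-5) + o = -1*(-5) + o = 5 + o)
sqrt(422553 + K(u, 579)) = sqrt(422553 + (5 + 579)) = sqrt(422553 + 584) = sqrt(423137) = 11*sqrt(3497)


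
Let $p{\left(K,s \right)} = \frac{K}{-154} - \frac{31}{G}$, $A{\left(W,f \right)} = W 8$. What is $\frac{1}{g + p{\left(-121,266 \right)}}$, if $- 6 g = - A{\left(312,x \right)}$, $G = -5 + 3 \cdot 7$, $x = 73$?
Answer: $\frac{112}{46463} \approx 0.0024105$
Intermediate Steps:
$A{\left(W,f \right)} = 8 W$
$G = 16$ ($G = -5 + 21 = 16$)
$g = 416$ ($g = - \frac{\left(-1\right) 8 \cdot 312}{6} = - \frac{\left(-1\right) 2496}{6} = \left(- \frac{1}{6}\right) \left(-2496\right) = 416$)
$p{\left(K,s \right)} = - \frac{31}{16} - \frac{K}{154}$ ($p{\left(K,s \right)} = \frac{K}{-154} - \frac{31}{16} = K \left(- \frac{1}{154}\right) - \frac{31}{16} = - \frac{K}{154} - \frac{31}{16} = - \frac{31}{16} - \frac{K}{154}$)
$\frac{1}{g + p{\left(-121,266 \right)}} = \frac{1}{416 - \frac{129}{112}} = \frac{1}{\frac{46463}{112}} = \frac{112}{46463}$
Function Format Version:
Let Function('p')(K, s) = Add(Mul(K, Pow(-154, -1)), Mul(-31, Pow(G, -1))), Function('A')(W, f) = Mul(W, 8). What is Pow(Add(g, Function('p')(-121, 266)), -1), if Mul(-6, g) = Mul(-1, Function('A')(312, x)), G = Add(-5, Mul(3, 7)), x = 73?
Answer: Rational(112, 46463) ≈ 0.0024105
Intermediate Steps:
Function('A')(W, f) = Mul(8, W)
G = 16 (G = Add(-5, 21) = 16)
g = 416 (g = Mul(Rational(-1, 6), Mul(-1, Mul(8, 312))) = Mul(Rational(-1, 6), Mul(-1, 2496)) = Mul(Rational(-1, 6), -2496) = 416)
Function('p')(K, s) = Add(Rational(-31, 16), Mul(Rational(-1, 154), K)) (Function('p')(K, s) = Add(Mul(K, Pow(-154, -1)), Mul(-31, Pow(16, -1))) = Add(Mul(K, Rational(-1, 154)), Mul(-31, Rational(1, 16))) = Add(Mul(Rational(-1, 154), K), Rational(-31, 16)) = Add(Rational(-31, 16), Mul(Rational(-1, 154), K)))
Pow(Add(g, Function('p')(-121, 266)), -1) = Pow(Add(416, Add(Rational(-31, 16), Mul(Rational(-1, 154), -121))), -1) = Pow(Add(416, Add(Rational(-31, 16), Rational(11, 14))), -1) = Pow(Add(416, Rational(-129, 112)), -1) = Pow(Rational(46463, 112), -1) = Rational(112, 46463)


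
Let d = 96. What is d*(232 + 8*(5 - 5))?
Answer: 22272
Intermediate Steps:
d*(232 + 8*(5 - 5)) = 96*(232 + 8*(5 - 5)) = 96*(232 + 8*0) = 96*(232 + 0) = 96*232 = 22272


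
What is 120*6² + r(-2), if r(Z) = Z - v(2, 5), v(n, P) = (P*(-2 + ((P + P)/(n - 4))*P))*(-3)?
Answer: 3913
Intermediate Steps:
v(n, P) = -3*P*(-2 + 2*P²/(-4 + n)) (v(n, P) = (P*(-2 + ((2*P)/(-4 + n))*P))*(-3) = (P*(-2 + (2*P/(-4 + n))*P))*(-3) = (P*(-2 + 2*P²/(-4 + n)))*(-3) = -3*P*(-2 + 2*P²/(-4 + n)))
r(Z) = -405 + Z (r(Z) = Z - 6*5*(-4 + 2 - 1*5²)/(-4 + 2) = Z - 6*5*(-4 + 2 - 1*25)/(-2) = Z - 6*5*(-1)*(-4 + 2 - 25)/2 = Z - 6*5*(-1)*(-27)/2 = Z - 1*405 = Z - 405 = -405 + Z)
120*6² + r(-2) = 120*6² + (-405 - 2) = 120*36 - 407 = 4320 - 407 = 3913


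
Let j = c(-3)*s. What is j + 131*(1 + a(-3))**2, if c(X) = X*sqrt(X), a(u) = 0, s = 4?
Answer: 131 - 12*I*sqrt(3) ≈ 131.0 - 20.785*I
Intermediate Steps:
c(X) = X**(3/2)
j = -12*I*sqrt(3) (j = (-3)**(3/2)*4 = -3*I*sqrt(3)*4 = -12*I*sqrt(3) ≈ -20.785*I)
j + 131*(1 + a(-3))**2 = -12*I*sqrt(3) + 131*(1 + 0)**2 = -12*I*sqrt(3) + 131*1**2 = -12*I*sqrt(3) + 131*1 = -12*I*sqrt(3) + 131 = 131 - 12*I*sqrt(3)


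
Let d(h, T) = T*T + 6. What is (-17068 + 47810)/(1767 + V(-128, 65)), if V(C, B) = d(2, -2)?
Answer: 30742/1777 ≈ 17.300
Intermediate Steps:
d(h, T) = 6 + T**2 (d(h, T) = T**2 + 6 = 6 + T**2)
V(C, B) = 10 (V(C, B) = 6 + (-2)**2 = 6 + 4 = 10)
(-17068 + 47810)/(1767 + V(-128, 65)) = (-17068 + 47810)/(1767 + 10) = 30742/1777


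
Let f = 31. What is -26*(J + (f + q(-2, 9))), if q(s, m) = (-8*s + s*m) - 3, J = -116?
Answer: 2340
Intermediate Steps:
q(s, m) = -3 - 8*s + m*s (q(s, m) = (-8*s + m*s) - 3 = -3 - 8*s + m*s)
-26*(J + (f + q(-2, 9))) = -26*(-116 + (31 + (-3 - 8*(-2) + 9*(-2)))) = -26*(-116 + (31 + (-3 + 16 - 18))) = -26*(-116 + (31 - 5)) = -26*(-116 + 26) = -26*(-90) = 2340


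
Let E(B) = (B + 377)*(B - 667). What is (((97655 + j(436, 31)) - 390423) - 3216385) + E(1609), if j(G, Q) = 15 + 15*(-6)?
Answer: -1638416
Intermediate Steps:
j(G, Q) = -75 (j(G, Q) = 15 - 90 = -75)
E(B) = (-667 + B)*(377 + B) (E(B) = (377 + B)*(-667 + B) = (-667 + B)*(377 + B))
(((97655 + j(436, 31)) - 390423) - 3216385) + E(1609) = (((97655 - 75) - 390423) - 3216385) + (-251459 + 1609**2 - 290*1609) = ((97580 - 390423) - 3216385) + (-251459 + 2588881 - 466610) = (-292843 - 3216385) + 1870812 = -3509228 + 1870812 = -1638416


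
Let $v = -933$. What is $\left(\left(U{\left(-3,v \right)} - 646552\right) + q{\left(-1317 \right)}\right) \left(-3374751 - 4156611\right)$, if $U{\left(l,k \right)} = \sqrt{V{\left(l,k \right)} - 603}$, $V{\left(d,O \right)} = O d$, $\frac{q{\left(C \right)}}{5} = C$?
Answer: $4919011182594 - 45188172 \sqrt{61} \approx 4.9187 \cdot 10^{12}$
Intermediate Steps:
$q{\left(C \right)} = 5 C$
$U{\left(l,k \right)} = \sqrt{-603 + k l}$ ($U{\left(l,k \right)} = \sqrt{k l - 603} = \sqrt{-603 + k l}$)
$\left(\left(U{\left(-3,v \right)} - 646552\right) + q{\left(-1317 \right)}\right) \left(-3374751 - 4156611\right) = \left(\left(\sqrt{-603 - -2799} - 646552\right) + 5 \left(-1317\right)\right) \left(-3374751 - 4156611\right) = \left(\left(\sqrt{-603 + 2799} - 646552\right) - 6585\right) \left(-7531362\right) = \left(\left(\sqrt{2196} - 646552\right) - 6585\right) \left(-7531362\right) = \left(\left(6 \sqrt{61} - 646552\right) - 6585\right) \left(-7531362\right) = \left(\left(-646552 + 6 \sqrt{61}\right) - 6585\right) \left(-7531362\right) = \left(-653137 + 6 \sqrt{61}\right) \left(-7531362\right) = 4919011182594 - 45188172 \sqrt{61}$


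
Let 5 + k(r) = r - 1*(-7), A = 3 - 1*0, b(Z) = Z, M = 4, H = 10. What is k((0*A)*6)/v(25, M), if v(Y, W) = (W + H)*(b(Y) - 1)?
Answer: 1/168 ≈ 0.0059524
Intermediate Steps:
v(Y, W) = (-1 + Y)*(10 + W) (v(Y, W) = (W + 10)*(Y - 1) = (10 + W)*(-1 + Y) = (-1 + Y)*(10 + W))
A = 3 (A = 3 + 0 = 3)
k(r) = 2 + r (k(r) = -5 + (r - 1*(-7)) = -5 + (r + 7) = -5 + (7 + r) = 2 + r)
k((0*A)*6)/v(25, M) = (2 + (0*3)*6)/(-10 - 1*4 + 10*25 + 4*25) = (2 + 0*6)/(-10 - 4 + 250 + 100) = (2 + 0)/336 = 2*(1/336) = 1/168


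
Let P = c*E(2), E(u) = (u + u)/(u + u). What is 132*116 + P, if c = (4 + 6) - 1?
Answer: 15321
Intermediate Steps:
E(u) = 1 (E(u) = (2*u)/((2*u)) = (2*u)*(1/(2*u)) = 1)
c = 9 (c = 10 - 1 = 9)
P = 9 (P = 9*1 = 9)
132*116 + P = 132*116 + 9 = 15312 + 9 = 15321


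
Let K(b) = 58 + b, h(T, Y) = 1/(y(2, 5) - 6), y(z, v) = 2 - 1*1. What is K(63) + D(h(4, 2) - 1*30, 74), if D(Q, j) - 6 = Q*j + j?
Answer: -10169/5 ≈ -2033.8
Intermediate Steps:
y(z, v) = 1 (y(z, v) = 2 - 1 = 1)
h(T, Y) = -1/5 (h(T, Y) = 1/(1 - 6) = 1/(-5) = -1/5)
D(Q, j) = 6 + j + Q*j (D(Q, j) = 6 + (Q*j + j) = 6 + (j + Q*j) = 6 + j + Q*j)
K(63) + D(h(4, 2) - 1*30, 74) = (58 + 63) + (6 + 74 + (-1/5 - 1*30)*74) = 121 + (6 + 74 + (-1/5 - 30)*74) = 121 + (6 + 74 - 151/5*74) = 121 + (6 + 74 - 11174/5) = 121 - 10774/5 = -10169/5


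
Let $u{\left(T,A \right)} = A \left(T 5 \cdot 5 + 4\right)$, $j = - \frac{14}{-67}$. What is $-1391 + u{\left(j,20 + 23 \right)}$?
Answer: $- \frac{66623}{67} \approx -994.37$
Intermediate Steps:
$j = \frac{14}{67}$ ($j = \left(-14\right) \left(- \frac{1}{67}\right) = \frac{14}{67} \approx 0.20896$)
$u{\left(T,A \right)} = A \left(4 + 25 T\right)$ ($u{\left(T,A \right)} = A \left(5 T 5 + 4\right) = A \left(25 T + 4\right) = A \left(4 + 25 T\right)$)
$-1391 + u{\left(j,20 + 23 \right)} = -1391 + \left(20 + 23\right) \left(4 + 25 \cdot \frac{14}{67}\right) = -1391 + 43 \left(4 + \frac{350}{67}\right) = -1391 + 43 \cdot \frac{618}{67} = -1391 + \frac{26574}{67} = - \frac{66623}{67}$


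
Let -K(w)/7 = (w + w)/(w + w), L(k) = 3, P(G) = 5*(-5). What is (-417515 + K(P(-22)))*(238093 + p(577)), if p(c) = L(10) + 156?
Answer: -99475451544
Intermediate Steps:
P(G) = -25
p(c) = 159 (p(c) = 3 + 156 = 159)
K(w) = -7 (K(w) = -7*(w + w)/(w + w) = -7*2*w/(2*w) = -7*2*w*1/(2*w) = -7*1 = -7)
(-417515 + K(P(-22)))*(238093 + p(577)) = (-417515 - 7)*(238093 + 159) = -417522*238252 = -99475451544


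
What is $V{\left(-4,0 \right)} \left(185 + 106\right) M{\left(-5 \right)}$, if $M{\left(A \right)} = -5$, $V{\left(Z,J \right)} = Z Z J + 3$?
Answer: $-4365$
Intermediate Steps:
$V{\left(Z,J \right)} = 3 + J Z^{2}$ ($V{\left(Z,J \right)} = Z^{2} J + 3 = J Z^{2} + 3 = 3 + J Z^{2}$)
$V{\left(-4,0 \right)} \left(185 + 106\right) M{\left(-5 \right)} = \left(3 + 0 \left(-4\right)^{2}\right) \left(185 + 106\right) \left(-5\right) = \left(3 + 0 \cdot 16\right) 291 \left(-5\right) = \left(3 + 0\right) \left(-1455\right) = 3 \left(-1455\right) = -4365$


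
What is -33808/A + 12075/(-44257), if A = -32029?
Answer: 1109490481/1417507453 ≈ 0.78271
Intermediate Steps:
-33808/A + 12075/(-44257) = -33808/(-32029) + 12075/(-44257) = -33808*(-1/32029) + 12075*(-1/44257) = 33808/32029 - 12075/44257 = 1109490481/1417507453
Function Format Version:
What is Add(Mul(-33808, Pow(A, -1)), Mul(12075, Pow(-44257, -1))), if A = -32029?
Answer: Rational(1109490481, 1417507453) ≈ 0.78271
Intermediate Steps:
Add(Mul(-33808, Pow(A, -1)), Mul(12075, Pow(-44257, -1))) = Add(Mul(-33808, Pow(-32029, -1)), Mul(12075, Pow(-44257, -1))) = Add(Mul(-33808, Rational(-1, 32029)), Mul(12075, Rational(-1, 44257))) = Add(Rational(33808, 32029), Rational(-12075, 44257)) = Rational(1109490481, 1417507453)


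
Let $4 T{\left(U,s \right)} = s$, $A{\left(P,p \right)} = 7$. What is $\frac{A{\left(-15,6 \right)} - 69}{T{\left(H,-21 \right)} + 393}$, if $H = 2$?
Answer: $- \frac{248}{1551} \approx -0.1599$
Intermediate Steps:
$T{\left(U,s \right)} = \frac{s}{4}$
$\frac{A{\left(-15,6 \right)} - 69}{T{\left(H,-21 \right)} + 393} = \frac{7 - 69}{\frac{1}{4} \left(-21\right) + 393} = - \frac{62}{- \frac{21}{4} + 393} = - \frac{62}{\frac{1551}{4}} = \left(-62\right) \frac{4}{1551} = - \frac{248}{1551}$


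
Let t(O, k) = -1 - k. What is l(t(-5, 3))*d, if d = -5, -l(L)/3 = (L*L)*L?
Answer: -960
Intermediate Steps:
l(L) = -3*L³ (l(L) = -3*L*L*L = -3*L²*L = -3*L³)
l(t(-5, 3))*d = -3*(-1 - 1*3)³*(-5) = -3*(-1 - 3)³*(-5) = -3*(-4)³*(-5) = -3*(-64)*(-5) = 192*(-5) = -960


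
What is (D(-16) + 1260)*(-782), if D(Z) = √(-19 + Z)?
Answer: -985320 - 782*I*√35 ≈ -9.8532e+5 - 4626.4*I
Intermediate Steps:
(D(-16) + 1260)*(-782) = (√(-19 - 16) + 1260)*(-782) = (√(-35) + 1260)*(-782) = (I*√35 + 1260)*(-782) = (1260 + I*√35)*(-782) = -985320 - 782*I*√35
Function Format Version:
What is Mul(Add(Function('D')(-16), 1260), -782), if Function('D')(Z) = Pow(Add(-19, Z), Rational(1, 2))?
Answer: Add(-985320, Mul(-782, I, Pow(35, Rational(1, 2)))) ≈ Add(-9.8532e+5, Mul(-4626.4, I))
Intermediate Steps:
Mul(Add(Function('D')(-16), 1260), -782) = Mul(Add(Pow(Add(-19, -16), Rational(1, 2)), 1260), -782) = Mul(Add(Pow(-35, Rational(1, 2)), 1260), -782) = Mul(Add(Mul(I, Pow(35, Rational(1, 2))), 1260), -782) = Mul(Add(1260, Mul(I, Pow(35, Rational(1, 2)))), -782) = Add(-985320, Mul(-782, I, Pow(35, Rational(1, 2))))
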